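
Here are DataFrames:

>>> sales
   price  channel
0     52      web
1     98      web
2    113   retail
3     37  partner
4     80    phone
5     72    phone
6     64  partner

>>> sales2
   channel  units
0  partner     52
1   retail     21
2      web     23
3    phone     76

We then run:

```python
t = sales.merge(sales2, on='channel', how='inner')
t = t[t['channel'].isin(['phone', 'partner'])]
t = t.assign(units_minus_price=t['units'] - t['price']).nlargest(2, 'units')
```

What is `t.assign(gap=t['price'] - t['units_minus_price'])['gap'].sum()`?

152

merge on 'channel' (how='inner') → 7 rows:
   price  channel  units
0     52      web     23
1     98      web     23
2    113   retail     21
3     37  partner     52
4     80    phone     76
5     72    phone     76
6     64  partner     52
filter rows where channel in ['phone', 'partner']:
   price  channel  units
3     37  partner     52
4     80    phone     76
5     72    phone     76
6     64  partner     52
add column units_minus_price = t['units'] - t['price']:
   price  channel  units  units_minus_price
3     37  partner     52                 15
4     80    phone     76                 -4
5     72    phone     76                  4
6     64  partner     52                -12
take 2 rows with largest units:
   price channel  units  units_minus_price
4     80   phone     76                 -4
5     72   phone     76                  4
add column gap = t['price'] - t['units_minus_price']:
   price channel  units  units_minus_price  gap
4     80   phone     76                 -4   84
5     72   phone     76                  4   68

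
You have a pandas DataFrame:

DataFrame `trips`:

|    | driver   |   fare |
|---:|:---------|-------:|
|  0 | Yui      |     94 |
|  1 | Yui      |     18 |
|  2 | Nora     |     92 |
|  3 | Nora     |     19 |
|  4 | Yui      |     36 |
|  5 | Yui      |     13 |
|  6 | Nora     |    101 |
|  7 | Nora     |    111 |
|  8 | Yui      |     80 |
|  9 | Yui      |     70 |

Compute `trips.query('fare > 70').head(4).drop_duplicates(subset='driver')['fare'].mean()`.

filter rows where fare > 70:
  driver  fare
0    Yui    94
2   Nora    92
6   Nora   101
7   Nora   111
8    Yui    80
take first 4 rows:
  driver  fare
0    Yui    94
2   Nora    92
6   Nora   101
7   Nora   111
drop duplicate driver (keep=first):
  driver  fare
0    Yui    94
2   Nora    92

93.0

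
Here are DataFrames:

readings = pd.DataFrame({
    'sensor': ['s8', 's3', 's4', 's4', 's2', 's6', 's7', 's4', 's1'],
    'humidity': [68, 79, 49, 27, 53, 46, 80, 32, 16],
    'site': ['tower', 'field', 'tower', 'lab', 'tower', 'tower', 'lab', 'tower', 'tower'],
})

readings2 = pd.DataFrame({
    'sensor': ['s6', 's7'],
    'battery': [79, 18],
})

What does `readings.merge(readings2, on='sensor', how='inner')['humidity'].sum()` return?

merge on 'sensor' (how='inner') → 2 rows:
  sensor  humidity   site  battery
0     s6        46  tower       79
1     s7        80    lab       18
Finally, sum of column 'humidity' = 126.

126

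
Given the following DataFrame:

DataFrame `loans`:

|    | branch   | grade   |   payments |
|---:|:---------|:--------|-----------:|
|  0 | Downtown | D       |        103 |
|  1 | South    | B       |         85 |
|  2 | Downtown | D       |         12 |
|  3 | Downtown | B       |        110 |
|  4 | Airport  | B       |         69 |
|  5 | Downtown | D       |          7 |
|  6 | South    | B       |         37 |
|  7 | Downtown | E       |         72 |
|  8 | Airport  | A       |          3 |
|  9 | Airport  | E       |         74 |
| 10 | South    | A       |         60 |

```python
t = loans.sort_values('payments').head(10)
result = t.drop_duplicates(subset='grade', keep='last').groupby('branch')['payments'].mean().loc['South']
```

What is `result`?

72.5

sort by payments:
      branch grade  payments
8    Airport     A         3
5   Downtown     D         7
2   Downtown     D        12
6      South     B        37
10     South     A        60
4    Airport     B        69
7   Downtown     E        72
9    Airport     E        74
1      South     B        85
0   Downtown     D       103
3   Downtown     B       110
take first 10 rows:
      branch grade  payments
8    Airport     A         3
5   Downtown     D         7
2   Downtown     D        12
6      South     B        37
10     South     A        60
4    Airport     B        69
7   Downtown     E        72
9    Airport     E        74
1      South     B        85
0   Downtown     D       103
drop duplicate grade (keep=last):
      branch grade  payments
10     South     A        60
9    Airport     E        74
1      South     B        85
0   Downtown     D       103
group by branch, mean of payments:
branch
Airport      74.0
Downtown    103.0
South        72.5
Name: payments, dtype: float64
value at index 'South' → 72.5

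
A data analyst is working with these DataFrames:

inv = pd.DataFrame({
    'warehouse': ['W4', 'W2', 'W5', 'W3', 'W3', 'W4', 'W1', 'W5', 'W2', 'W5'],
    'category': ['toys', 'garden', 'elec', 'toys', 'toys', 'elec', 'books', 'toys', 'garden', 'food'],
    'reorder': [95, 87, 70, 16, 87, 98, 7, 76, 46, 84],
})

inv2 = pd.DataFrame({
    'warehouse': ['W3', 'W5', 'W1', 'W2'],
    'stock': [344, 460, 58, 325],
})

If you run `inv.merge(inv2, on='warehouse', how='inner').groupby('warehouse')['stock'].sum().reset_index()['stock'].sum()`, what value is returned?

2776

merge on 'warehouse' (how='inner') → 8 rows:
  warehouse category  reorder  stock
0        W2   garden       87    325
1        W5     elec       70    460
2        W3     toys       16    344
3        W3     toys       87    344
4        W1    books        7     58
5        W5     toys       76    460
6        W2   garden       46    325
7        W5     food       84    460
group by warehouse, sum of stock:
warehouse
W1      58
W2     650
W3     688
W5    1380
Name: stock, dtype: int64
reset_index():
  warehouse  stock
0        W1     58
1        W2    650
2        W3    688
3        W5   1380
Finally, sum of column 'stock' = 2776.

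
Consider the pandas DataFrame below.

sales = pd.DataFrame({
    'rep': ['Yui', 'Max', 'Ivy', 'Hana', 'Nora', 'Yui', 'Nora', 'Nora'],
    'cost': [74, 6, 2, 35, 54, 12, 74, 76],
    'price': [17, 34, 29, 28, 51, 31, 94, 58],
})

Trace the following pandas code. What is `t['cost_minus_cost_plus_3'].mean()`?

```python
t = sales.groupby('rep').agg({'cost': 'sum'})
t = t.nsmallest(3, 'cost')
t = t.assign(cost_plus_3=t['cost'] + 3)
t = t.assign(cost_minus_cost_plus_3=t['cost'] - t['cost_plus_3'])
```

group by rep, sum of cost:
      cost
rep       
Hana    35
Ivy      2
Max      6
Nora   204
Yui     86
take 3 rows with smallest cost:
      cost
rep       
Ivy      2
Max      6
Hana    35
add column cost_plus_3 = t['cost'] + 3:
      cost  cost_plus_3
rep                    
Ivy      2            5
Max      6            9
Hana    35           38
add column cost_minus_cost_plus_3 = t['cost'] - t['cost_plus_3']:
      cost  cost_plus_3  cost_minus_cost_plus_3
rep                                            
Ivy      2            5                      -3
Max      6            9                      -3
Hana    35           38                      -3

-3.0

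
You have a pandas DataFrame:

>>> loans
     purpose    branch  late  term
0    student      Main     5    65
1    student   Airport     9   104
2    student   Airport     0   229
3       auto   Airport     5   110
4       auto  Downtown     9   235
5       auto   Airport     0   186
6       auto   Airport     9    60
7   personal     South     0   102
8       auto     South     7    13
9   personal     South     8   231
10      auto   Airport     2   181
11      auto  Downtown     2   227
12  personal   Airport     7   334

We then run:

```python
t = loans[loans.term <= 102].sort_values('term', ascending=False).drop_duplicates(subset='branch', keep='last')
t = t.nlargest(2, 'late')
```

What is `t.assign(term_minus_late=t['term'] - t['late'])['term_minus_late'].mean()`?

filter rows where term <= 102:
    purpose   branch  late  term
0   student     Main     5    65
6      auto  Airport     9    60
7  personal    South     0   102
8      auto    South     7    13
sort by term descending:
    purpose   branch  late  term
7  personal    South     0   102
0   student     Main     5    65
6      auto  Airport     9    60
8      auto    South     7    13
drop duplicate branch (keep=last):
   purpose   branch  late  term
0  student     Main     5    65
6     auto  Airport     9    60
8     auto    South     7    13
take 2 rows with largest late:
  purpose   branch  late  term
6    auto  Airport     9    60
8    auto    South     7    13
add column term_minus_late = t['term'] - t['late']:
  purpose   branch  late  term  term_minus_late
6    auto  Airport     9    60               51
8    auto    South     7    13                6

28.5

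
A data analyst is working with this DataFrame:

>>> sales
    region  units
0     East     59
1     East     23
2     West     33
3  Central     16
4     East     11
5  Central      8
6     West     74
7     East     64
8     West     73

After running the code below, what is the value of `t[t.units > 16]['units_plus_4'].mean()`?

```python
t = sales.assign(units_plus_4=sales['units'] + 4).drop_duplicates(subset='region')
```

50.0

add column units_plus_4 = sales['units'] + 4:
    region  units  units_plus_4
0     East     59            63
1     East     23            27
2     West     33            37
3  Central     16            20
4     East     11            15
5  Central      8            12
6     West     74            78
7     East     64            68
8     West     73            77
drop duplicate region (keep=first):
    region  units  units_plus_4
0     East     59            63
2     West     33            37
3  Central     16            20
filter rows where units > 16:
  region  units  units_plus_4
0   East     59            63
2   West     33            37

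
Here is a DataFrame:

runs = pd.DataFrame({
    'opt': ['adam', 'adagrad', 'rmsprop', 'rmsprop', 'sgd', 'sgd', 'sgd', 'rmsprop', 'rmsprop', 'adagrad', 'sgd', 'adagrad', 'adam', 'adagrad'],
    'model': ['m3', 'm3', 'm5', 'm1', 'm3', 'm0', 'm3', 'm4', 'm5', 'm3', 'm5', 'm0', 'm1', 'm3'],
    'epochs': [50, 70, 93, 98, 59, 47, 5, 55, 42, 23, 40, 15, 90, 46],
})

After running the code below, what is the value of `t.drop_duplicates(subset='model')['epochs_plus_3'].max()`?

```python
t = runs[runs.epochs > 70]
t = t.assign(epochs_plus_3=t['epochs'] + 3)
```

filter rows where epochs > 70:
        opt model  epochs
2   rmsprop    m5      93
3   rmsprop    m1      98
12     adam    m1      90
add column epochs_plus_3 = t['epochs'] + 3:
        opt model  epochs  epochs_plus_3
2   rmsprop    m5      93             96
3   rmsprop    m1      98            101
12     adam    m1      90             93
drop duplicate model (keep=first):
       opt model  epochs  epochs_plus_3
2  rmsprop    m5      93             96
3  rmsprop    m1      98            101

101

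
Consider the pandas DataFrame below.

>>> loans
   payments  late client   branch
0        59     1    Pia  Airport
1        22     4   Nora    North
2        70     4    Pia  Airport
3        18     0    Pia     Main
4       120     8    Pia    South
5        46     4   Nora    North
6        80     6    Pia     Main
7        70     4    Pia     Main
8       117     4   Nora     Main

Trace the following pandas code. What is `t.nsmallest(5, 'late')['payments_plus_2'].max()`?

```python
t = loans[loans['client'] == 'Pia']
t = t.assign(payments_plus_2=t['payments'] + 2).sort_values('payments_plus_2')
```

82

filter rows where client == 'Pia':
   payments  late client   branch
0        59     1    Pia  Airport
2        70     4    Pia  Airport
3        18     0    Pia     Main
4       120     8    Pia    South
6        80     6    Pia     Main
7        70     4    Pia     Main
add column payments_plus_2 = t['payments'] + 2:
   payments  late client   branch  payments_plus_2
0        59     1    Pia  Airport               61
2        70     4    Pia  Airport               72
3        18     0    Pia     Main               20
4       120     8    Pia    South              122
6        80     6    Pia     Main               82
7        70     4    Pia     Main               72
sort by payments_plus_2:
   payments  late client   branch  payments_plus_2
3        18     0    Pia     Main               20
0        59     1    Pia  Airport               61
2        70     4    Pia  Airport               72
7        70     4    Pia     Main               72
6        80     6    Pia     Main               82
4       120     8    Pia    South              122
take 5 rows with smallest late:
   payments  late client   branch  payments_plus_2
3        18     0    Pia     Main               20
0        59     1    Pia  Airport               61
2        70     4    Pia  Airport               72
7        70     4    Pia     Main               72
6        80     6    Pia     Main               82
Then the max of column 'payments_plus_2': 82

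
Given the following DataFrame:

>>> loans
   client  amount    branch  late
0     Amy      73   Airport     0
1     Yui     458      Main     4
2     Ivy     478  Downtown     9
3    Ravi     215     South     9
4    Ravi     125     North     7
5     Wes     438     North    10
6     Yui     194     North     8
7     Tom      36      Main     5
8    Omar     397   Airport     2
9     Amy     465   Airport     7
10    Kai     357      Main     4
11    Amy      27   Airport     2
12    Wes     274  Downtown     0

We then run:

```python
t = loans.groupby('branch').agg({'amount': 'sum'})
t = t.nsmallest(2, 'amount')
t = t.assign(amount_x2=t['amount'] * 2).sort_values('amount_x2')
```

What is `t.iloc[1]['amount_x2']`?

group by branch, sum of amount:
          amount
branch          
Airport      962
Downtown     752
Main         851
North        757
South        215
take 2 rows with smallest amount:
          amount
branch          
South        215
Downtown     752
add column amount_x2 = t['amount'] * 2:
          amount  amount_x2
branch                     
South        215        430
Downtown     752       1504
sort by amount_x2:
          amount  amount_x2
branch                     
South        215        430
Downtown     752       1504

1504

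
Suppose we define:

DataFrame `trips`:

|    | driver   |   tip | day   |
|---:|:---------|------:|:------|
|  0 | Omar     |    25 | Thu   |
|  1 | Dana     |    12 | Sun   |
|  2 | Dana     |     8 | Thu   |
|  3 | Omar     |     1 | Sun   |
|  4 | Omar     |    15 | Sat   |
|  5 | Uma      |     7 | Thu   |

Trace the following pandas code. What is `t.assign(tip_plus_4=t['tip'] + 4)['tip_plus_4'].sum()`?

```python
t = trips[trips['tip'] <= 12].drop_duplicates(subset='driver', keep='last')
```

28

filter rows where tip <= 12:
  driver  tip  day
1   Dana   12  Sun
2   Dana    8  Thu
3   Omar    1  Sun
5    Uma    7  Thu
drop duplicate driver (keep=last):
  driver  tip  day
2   Dana    8  Thu
3   Omar    1  Sun
5    Uma    7  Thu
add column tip_plus_4 = t['tip'] + 4:
  driver  tip  day  tip_plus_4
2   Dana    8  Thu          12
3   Omar    1  Sun           5
5    Uma    7  Thu          11
Reading off the sum of column 'tip_plus_4', we get 28.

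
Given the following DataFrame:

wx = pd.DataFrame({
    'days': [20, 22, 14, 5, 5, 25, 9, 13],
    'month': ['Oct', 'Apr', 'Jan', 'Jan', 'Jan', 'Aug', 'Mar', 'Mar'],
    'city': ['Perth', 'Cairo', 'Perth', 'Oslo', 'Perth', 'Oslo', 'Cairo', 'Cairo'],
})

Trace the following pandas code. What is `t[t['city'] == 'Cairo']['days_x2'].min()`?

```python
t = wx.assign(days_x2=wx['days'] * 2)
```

18

add column days_x2 = wx['days'] * 2:
   days month   city  days_x2
0    20   Oct  Perth       40
1    22   Apr  Cairo       44
2    14   Jan  Perth       28
3     5   Jan   Oslo       10
4     5   Jan  Perth       10
5    25   Aug   Oslo       50
6     9   Mar  Cairo       18
7    13   Mar  Cairo       26
filter rows where city == 'Cairo':
   days month   city  days_x2
1    22   Apr  Cairo       44
6     9   Mar  Cairo       18
7    13   Mar  Cairo       26
The min of column 'days_x2' is 18.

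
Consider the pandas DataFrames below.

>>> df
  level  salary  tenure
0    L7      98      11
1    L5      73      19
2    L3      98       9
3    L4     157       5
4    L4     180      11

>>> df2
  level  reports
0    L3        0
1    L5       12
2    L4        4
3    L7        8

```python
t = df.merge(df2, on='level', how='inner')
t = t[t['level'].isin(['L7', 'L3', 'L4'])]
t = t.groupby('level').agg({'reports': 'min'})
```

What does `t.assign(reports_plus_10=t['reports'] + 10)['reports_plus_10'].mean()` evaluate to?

merge on 'level' (how='inner') → 5 rows:
  level  salary  tenure  reports
0    L7      98      11        8
1    L5      73      19       12
2    L3      98       9        0
3    L4     157       5        4
4    L4     180      11        4
filter rows where level in ['L7', 'L3', 'L4']:
  level  salary  tenure  reports
0    L7      98      11        8
2    L3      98       9        0
3    L4     157       5        4
4    L4     180      11        4
group by level, min of reports:
       reports
level         
L3           0
L4           4
L7           8
add column reports_plus_10 = t['reports'] + 10:
       reports  reports_plus_10
level                          
L3           0               10
L4           4               14
L7           8               18

14.0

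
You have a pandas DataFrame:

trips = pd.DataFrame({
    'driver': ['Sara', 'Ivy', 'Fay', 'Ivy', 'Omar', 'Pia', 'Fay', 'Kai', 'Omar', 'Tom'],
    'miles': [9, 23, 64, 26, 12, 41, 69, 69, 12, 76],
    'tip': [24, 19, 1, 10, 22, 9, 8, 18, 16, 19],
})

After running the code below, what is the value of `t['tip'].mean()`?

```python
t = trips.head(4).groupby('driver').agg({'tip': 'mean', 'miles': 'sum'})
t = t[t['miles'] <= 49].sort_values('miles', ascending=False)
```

19.25

take first 4 rows:
  driver  miles  tip
0   Sara      9   24
1    Ivy     23   19
2    Fay     64    1
3    Ivy     26   10
group by driver: mean(tip), sum(miles):
         tip  miles
driver             
Fay      1.0     64
Ivy     14.5     49
Sara    24.0      9
filter rows where miles <= 49:
         tip  miles
driver             
Ivy     14.5     49
Sara    24.0      9
sort by miles descending:
         tip  miles
driver             
Ivy     14.5     49
Sara    24.0      9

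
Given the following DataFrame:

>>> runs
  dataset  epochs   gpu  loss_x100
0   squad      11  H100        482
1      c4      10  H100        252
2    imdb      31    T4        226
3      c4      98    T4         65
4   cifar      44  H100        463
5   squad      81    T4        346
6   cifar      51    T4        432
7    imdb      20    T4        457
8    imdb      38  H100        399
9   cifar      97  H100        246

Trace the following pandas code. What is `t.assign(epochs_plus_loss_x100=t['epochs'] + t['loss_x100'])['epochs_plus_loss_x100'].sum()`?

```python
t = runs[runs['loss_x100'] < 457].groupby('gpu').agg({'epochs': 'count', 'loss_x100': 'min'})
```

318

filter rows where loss_x100 < 457:
  dataset  epochs   gpu  loss_x100
1      c4      10  H100        252
2    imdb      31    T4        226
3      c4      98    T4         65
5   squad      81    T4        346
6   cifar      51    T4        432
8    imdb      38  H100        399
9   cifar      97  H100        246
group by gpu: count(epochs), min(loss_x100):
      epochs  loss_x100
gpu                    
H100       3        246
T4         4         65
add column epochs_plus_loss_x100 = t['epochs'] + t['loss_x100']:
      epochs  loss_x100  epochs_plus_loss_x100
gpu                                           
H100       3        246                    249
T4         4         65                     69
Then the sum of column 'epochs_plus_loss_x100': 318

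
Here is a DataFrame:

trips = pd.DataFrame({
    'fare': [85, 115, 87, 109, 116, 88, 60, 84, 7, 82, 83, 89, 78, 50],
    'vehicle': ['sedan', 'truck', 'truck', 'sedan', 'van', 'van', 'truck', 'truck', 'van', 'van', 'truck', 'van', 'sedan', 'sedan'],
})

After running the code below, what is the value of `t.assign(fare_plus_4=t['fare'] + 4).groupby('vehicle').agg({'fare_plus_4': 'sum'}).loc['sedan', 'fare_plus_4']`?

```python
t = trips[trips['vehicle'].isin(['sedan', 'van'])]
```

338

filter rows where vehicle in ['sedan', 'van']:
    fare vehicle
0     85   sedan
3    109   sedan
4    116     van
5     88     van
8      7     van
9     82     van
11    89     van
12    78   sedan
13    50   sedan
add column fare_plus_4 = t['fare'] + 4:
    fare vehicle  fare_plus_4
0     85   sedan           89
3    109   sedan          113
4    116     van          120
5     88     van           92
8      7     van           11
9     82     van           86
11    89     van           93
12    78   sedan           82
13    50   sedan           54
group by vehicle, sum of fare_plus_4:
         fare_plus_4
vehicle             
sedan            338
van              402
Finally, value at row 'sedan', column 'fare_plus_4' = 338.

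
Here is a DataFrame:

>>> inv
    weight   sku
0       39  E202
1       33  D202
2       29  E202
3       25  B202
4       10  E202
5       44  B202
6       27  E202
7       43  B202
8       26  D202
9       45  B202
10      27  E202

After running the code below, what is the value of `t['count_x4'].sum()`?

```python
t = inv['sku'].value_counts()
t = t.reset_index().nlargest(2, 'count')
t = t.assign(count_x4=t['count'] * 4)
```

36

value_counts of sku:
sku
E202    5
B202    4
D202    2
Name: count, dtype: int64
reset_index():
    sku  count
0  E202      5
1  B202      4
2  D202      2
take 2 rows with largest count:
    sku  count
0  E202      5
1  B202      4
add column count_x4 = t['count'] * 4:
    sku  count  count_x4
0  E202      5        20
1  B202      4        16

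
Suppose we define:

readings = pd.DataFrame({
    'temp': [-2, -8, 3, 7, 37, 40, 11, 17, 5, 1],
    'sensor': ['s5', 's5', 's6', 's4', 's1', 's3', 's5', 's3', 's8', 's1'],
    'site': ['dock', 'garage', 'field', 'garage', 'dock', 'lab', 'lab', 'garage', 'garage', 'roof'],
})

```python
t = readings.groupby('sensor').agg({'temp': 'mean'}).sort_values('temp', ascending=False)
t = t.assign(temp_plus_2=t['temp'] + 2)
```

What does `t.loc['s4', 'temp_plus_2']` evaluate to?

group by sensor, mean of temp:
             temp
sensor           
s1      19.000000
s3      28.500000
s4       7.000000
s5       0.333333
s6       3.000000
s8       5.000000
sort by temp descending:
             temp
sensor           
s3      28.500000
s1      19.000000
s4       7.000000
s8       5.000000
s6       3.000000
s5       0.333333
add column temp_plus_2 = t['temp'] + 2:
             temp  temp_plus_2
sensor                        
s3      28.500000    30.500000
s1      19.000000    21.000000
s4       7.000000     9.000000
s8       5.000000     7.000000
s6       3.000000     5.000000
s5       0.333333     2.333333
value at row 's4', column 'temp_plus_2' → 9.0

9.0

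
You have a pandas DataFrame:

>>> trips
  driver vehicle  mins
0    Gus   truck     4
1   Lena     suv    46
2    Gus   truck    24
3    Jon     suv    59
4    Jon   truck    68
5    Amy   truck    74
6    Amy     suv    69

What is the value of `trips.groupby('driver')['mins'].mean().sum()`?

195.0

group by driver, mean of mins:
driver
Amy     71.5
Gus     14.0
Jon     63.5
Lena    46.0
Name: mins, dtype: float64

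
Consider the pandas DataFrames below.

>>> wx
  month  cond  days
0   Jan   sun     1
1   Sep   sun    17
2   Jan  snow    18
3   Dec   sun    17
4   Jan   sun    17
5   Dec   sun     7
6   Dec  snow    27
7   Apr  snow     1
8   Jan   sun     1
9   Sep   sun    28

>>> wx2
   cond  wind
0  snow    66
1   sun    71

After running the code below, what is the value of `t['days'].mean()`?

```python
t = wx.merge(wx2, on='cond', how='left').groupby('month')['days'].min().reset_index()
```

6.5

merge on 'cond' (how='left') → 10 rows:
  month  cond  days  wind
0   Jan   sun     1    71
1   Sep   sun    17    71
2   Jan  snow    18    66
3   Dec   sun    17    71
4   Jan   sun    17    71
5   Dec   sun     7    71
6   Dec  snow    27    66
7   Apr  snow     1    66
8   Jan   sun     1    71
9   Sep   sun    28    71
group by month, min of days:
month
Apr     1
Dec     7
Jan     1
Sep    17
Name: days, dtype: int64
reset_index():
  month  days
0   Apr     1
1   Dec     7
2   Jan     1
3   Sep    17
Taking the mean of column 'days' gives 6.5.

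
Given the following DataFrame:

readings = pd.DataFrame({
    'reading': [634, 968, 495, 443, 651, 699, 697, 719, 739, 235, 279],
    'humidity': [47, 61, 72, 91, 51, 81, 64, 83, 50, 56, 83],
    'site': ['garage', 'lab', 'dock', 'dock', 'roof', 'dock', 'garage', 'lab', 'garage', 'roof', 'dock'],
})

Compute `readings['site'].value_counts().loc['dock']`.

4

value_counts of site:
site
dock      4
garage    3
lab       2
roof      2
Name: count, dtype: int64
Finally, value at index 'dock' = 4.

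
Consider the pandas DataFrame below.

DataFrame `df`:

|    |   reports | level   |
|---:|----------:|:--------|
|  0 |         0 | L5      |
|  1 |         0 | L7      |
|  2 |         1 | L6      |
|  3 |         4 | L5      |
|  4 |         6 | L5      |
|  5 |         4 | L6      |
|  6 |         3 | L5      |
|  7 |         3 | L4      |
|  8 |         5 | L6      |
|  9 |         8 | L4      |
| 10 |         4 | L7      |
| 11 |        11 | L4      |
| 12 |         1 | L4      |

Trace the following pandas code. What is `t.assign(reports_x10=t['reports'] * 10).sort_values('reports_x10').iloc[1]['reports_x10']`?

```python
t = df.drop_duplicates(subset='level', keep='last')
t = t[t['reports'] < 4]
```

drop duplicate level (keep=last):
    reports level
6         3    L5
8         5    L6
10        4    L7
12        1    L4
filter rows where reports < 4:
    reports level
6         3    L5
12        1    L4
add column reports_x10 = t['reports'] * 10:
    reports level  reports_x10
6         3    L5           30
12        1    L4           10
sort by reports_x10:
    reports level  reports_x10
12        1    L4           10
6         3    L5           30

30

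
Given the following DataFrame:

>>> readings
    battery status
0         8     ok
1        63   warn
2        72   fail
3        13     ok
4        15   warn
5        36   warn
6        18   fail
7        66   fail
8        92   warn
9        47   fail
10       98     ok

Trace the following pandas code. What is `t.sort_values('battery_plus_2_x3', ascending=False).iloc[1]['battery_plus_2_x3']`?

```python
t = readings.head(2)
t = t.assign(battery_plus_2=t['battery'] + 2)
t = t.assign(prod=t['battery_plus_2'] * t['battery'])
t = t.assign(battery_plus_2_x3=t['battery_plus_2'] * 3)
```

take first 2 rows:
   battery status
0        8     ok
1       63   warn
add column battery_plus_2 = t['battery'] + 2:
   battery status  battery_plus_2
0        8     ok              10
1       63   warn              65
add column prod = t['battery_plus_2'] * t['battery']:
   battery status  battery_plus_2  prod
0        8     ok              10    80
1       63   warn              65  4095
add column battery_plus_2_x3 = t['battery_plus_2'] * 3:
   battery status  battery_plus_2  prod  battery_plus_2_x3
0        8     ok              10    80                 30
1       63   warn              65  4095                195
sort by battery_plus_2_x3 descending:
   battery status  battery_plus_2  prod  battery_plus_2_x3
1       63   warn              65  4095                195
0        8     ok              10    80                 30
The value at position 1, column 'battery_plus_2_x3' is 30.

30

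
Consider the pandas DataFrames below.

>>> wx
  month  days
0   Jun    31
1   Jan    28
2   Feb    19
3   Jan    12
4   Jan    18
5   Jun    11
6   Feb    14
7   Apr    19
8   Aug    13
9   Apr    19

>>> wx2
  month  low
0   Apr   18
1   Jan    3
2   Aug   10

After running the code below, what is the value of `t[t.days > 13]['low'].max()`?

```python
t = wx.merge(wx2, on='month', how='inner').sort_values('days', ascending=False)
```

18

merge on 'month' (how='inner') → 6 rows:
  month  days  low
0   Jan    28    3
1   Jan    12    3
2   Jan    18    3
3   Apr    19   18
4   Aug    13   10
5   Apr    19   18
sort by days descending:
  month  days  low
0   Jan    28    3
3   Apr    19   18
5   Apr    19   18
2   Jan    18    3
4   Aug    13   10
1   Jan    12    3
filter rows where days > 13:
  month  days  low
0   Jan    28    3
3   Apr    19   18
5   Apr    19   18
2   Jan    18    3
Taking the max of column 'low' gives 18.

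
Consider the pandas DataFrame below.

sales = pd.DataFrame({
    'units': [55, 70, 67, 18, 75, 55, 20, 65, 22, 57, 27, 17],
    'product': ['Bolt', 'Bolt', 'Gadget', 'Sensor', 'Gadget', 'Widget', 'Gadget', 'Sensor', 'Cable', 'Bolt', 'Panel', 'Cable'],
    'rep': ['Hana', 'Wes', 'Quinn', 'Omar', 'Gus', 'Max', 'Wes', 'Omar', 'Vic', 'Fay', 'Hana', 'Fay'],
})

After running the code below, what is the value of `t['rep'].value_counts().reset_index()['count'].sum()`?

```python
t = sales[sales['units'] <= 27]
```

5

filter rows where units <= 27:
    units product   rep
3      18  Sensor  Omar
6      20  Gadget   Wes
8      22   Cable   Vic
10     27   Panel  Hana
11     17   Cable   Fay
value_counts of rep:
rep
Omar    1
Wes     1
Vic     1
Hana    1
Fay     1
Name: count, dtype: int64
reset_index():
    rep  count
0  Omar      1
1   Wes      1
2   Vic      1
3  Hana      1
4   Fay      1
So sum() = 5.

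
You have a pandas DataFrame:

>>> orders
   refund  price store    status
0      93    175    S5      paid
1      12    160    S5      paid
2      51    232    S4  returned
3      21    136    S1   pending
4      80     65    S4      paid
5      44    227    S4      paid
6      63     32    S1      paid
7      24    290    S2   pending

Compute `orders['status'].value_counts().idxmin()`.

value_counts of status:
status
paid        5
pending     2
returned    1
Name: count, dtype: int64

returned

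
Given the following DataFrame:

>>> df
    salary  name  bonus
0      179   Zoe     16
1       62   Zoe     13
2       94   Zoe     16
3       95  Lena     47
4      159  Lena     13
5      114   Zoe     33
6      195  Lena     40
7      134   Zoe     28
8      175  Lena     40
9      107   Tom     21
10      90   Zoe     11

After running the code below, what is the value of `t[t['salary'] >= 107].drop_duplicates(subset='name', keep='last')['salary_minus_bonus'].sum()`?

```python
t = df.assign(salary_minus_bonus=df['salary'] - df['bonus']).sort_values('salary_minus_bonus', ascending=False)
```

302

add column salary_minus_bonus = df['salary'] - df['bonus']:
    salary  name  bonus  salary_minus_bonus
0      179   Zoe     16                 163
1       62   Zoe     13                  49
2       94   Zoe     16                  78
3       95  Lena     47                  48
4      159  Lena     13                 146
5      114   Zoe     33                  81
6      195  Lena     40                 155
7      134   Zoe     28                 106
8      175  Lena     40                 135
9      107   Tom     21                  86
10      90   Zoe     11                  79
sort by salary_minus_bonus descending:
    salary  name  bonus  salary_minus_bonus
0      179   Zoe     16                 163
6      195  Lena     40                 155
4      159  Lena     13                 146
8      175  Lena     40                 135
7      134   Zoe     28                 106
9      107   Tom     21                  86
5      114   Zoe     33                  81
10      90   Zoe     11                  79
2       94   Zoe     16                  78
1       62   Zoe     13                  49
3       95  Lena     47                  48
filter rows where salary >= 107:
   salary  name  bonus  salary_minus_bonus
0     179   Zoe     16                 163
6     195  Lena     40                 155
4     159  Lena     13                 146
8     175  Lena     40                 135
7     134   Zoe     28                 106
9     107   Tom     21                  86
5     114   Zoe     33                  81
drop duplicate name (keep=last):
   salary  name  bonus  salary_minus_bonus
8     175  Lena     40                 135
9     107   Tom     21                  86
5     114   Zoe     33                  81
The sum of column 'salary_minus_bonus' is 302.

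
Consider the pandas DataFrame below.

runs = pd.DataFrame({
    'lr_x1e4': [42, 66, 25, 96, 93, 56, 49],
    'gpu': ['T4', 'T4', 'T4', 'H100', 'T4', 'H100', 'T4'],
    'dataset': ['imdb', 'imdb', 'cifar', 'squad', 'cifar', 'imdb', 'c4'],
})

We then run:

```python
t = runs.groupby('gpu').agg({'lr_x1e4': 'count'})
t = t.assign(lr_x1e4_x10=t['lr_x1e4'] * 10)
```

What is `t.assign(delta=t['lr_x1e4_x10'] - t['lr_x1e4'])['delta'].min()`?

group by gpu, count of lr_x1e4:
      lr_x1e4
gpu          
H100        2
T4          5
add column lr_x1e4_x10 = t['lr_x1e4'] * 10:
      lr_x1e4  lr_x1e4_x10
gpu                       
H100        2           20
T4          5           50
add column delta = t['lr_x1e4_x10'] - t['lr_x1e4']:
      lr_x1e4  lr_x1e4_x10  delta
gpu                              
H100        2           20     18
T4          5           50     45
Hence 18.

18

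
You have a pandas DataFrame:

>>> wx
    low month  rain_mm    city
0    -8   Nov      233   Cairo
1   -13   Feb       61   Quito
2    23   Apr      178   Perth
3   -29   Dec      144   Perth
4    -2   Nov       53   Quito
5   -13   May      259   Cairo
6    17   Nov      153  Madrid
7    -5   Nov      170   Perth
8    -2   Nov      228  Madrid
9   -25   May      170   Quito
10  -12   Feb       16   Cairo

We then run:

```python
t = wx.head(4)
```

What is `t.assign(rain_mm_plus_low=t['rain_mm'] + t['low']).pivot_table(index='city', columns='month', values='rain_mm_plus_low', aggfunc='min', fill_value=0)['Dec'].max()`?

115

take first 4 rows:
   low month  rain_mm   city
0   -8   Nov      233  Cairo
1  -13   Feb       61  Quito
2   23   Apr      178  Perth
3  -29   Dec      144  Perth
add column rain_mm_plus_low = t['rain_mm'] + t['low']:
   low month  rain_mm   city  rain_mm_plus_low
0   -8   Nov      233  Cairo               225
1  -13   Feb       61  Quito                48
2   23   Apr      178  Perth               201
3  -29   Dec      144  Perth               115
pivot: rows=city, cols=month, min(rain_mm_plus_low):
month  Apr  Dec  Feb  Nov
city                     
Cairo    0    0    0  225
Perth  201  115    0    0
Quito    0    0   48    0
Finally, max of column 'Dec' = 115.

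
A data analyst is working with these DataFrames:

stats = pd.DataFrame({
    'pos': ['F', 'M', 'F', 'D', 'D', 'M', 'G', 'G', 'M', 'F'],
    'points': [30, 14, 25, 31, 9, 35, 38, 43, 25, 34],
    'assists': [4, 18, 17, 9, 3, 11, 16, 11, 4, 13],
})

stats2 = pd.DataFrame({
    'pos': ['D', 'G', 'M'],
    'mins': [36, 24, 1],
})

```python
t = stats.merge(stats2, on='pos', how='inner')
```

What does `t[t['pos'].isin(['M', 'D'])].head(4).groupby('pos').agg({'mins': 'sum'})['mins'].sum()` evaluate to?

merge on 'pos' (how='inner') → 7 rows:
  pos  points  assists  mins
0   M      14       18     1
1   D      31        9    36
2   D       9        3    36
3   M      35       11     1
4   G      38       16    24
5   G      43       11    24
6   M      25        4     1
filter rows where pos in ['M', 'D']:
  pos  points  assists  mins
0   M      14       18     1
1   D      31        9    36
2   D       9        3    36
3   M      35       11     1
6   M      25        4     1
take first 4 rows:
  pos  points  assists  mins
0   M      14       18     1
1   D      31        9    36
2   D       9        3    36
3   M      35       11     1
group by pos, sum of mins:
     mins
pos      
D      72
M       2
Then the sum of column 'mins': 74

74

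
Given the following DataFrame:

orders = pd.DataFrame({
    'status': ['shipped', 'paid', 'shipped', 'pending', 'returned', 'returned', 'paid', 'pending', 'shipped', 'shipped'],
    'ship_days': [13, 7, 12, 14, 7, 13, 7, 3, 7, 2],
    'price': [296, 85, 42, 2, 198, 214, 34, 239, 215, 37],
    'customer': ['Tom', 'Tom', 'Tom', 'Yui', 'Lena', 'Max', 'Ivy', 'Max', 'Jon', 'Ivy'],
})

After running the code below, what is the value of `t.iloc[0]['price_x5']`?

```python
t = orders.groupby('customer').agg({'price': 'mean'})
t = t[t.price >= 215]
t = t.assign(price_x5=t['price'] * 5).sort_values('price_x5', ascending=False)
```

group by customer, mean of price:
          price
customer       
Ivy        35.5
Jon       215.0
Lena      198.0
Max       226.5
Tom       141.0
Yui         2.0
filter rows where price >= 215:
          price
customer       
Jon       215.0
Max       226.5
add column price_x5 = t['price'] * 5:
          price  price_x5
customer                 
Jon       215.0    1075.0
Max       226.5    1132.5
sort by price_x5 descending:
          price  price_x5
customer                 
Max       226.5    1132.5
Jon       215.0    1075.0

1132.5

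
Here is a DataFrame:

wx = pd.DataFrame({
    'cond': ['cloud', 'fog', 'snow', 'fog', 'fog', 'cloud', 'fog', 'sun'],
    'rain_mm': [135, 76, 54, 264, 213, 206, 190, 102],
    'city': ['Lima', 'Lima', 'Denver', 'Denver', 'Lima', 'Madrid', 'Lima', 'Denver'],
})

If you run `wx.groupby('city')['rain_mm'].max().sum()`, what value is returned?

683

group by city, max of rain_mm:
city
Denver    264
Lima      213
Madrid    206
Name: rain_mm, dtype: int64
Hence 683.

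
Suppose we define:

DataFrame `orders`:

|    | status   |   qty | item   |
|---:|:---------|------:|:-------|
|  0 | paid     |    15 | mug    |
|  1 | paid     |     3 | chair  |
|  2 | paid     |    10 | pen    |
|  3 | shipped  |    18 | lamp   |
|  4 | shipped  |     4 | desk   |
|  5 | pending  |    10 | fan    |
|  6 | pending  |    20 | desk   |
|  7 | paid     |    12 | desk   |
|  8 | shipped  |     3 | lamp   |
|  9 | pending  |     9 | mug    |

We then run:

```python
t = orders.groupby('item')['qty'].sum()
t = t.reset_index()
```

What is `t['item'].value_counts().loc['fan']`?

1

group by item, sum of qty:
item
chair     3
desk     36
fan      10
lamp     21
mug      24
pen      10
Name: qty, dtype: int64
reset_index():
    item  qty
0  chair    3
1   desk   36
2    fan   10
3   lamp   21
4    mug   24
5    pen   10
value_counts of item:
item
chair    1
desk     1
fan      1
lamp     1
mug      1
pen      1
Name: count, dtype: int64
Then the value at index 'fan': 1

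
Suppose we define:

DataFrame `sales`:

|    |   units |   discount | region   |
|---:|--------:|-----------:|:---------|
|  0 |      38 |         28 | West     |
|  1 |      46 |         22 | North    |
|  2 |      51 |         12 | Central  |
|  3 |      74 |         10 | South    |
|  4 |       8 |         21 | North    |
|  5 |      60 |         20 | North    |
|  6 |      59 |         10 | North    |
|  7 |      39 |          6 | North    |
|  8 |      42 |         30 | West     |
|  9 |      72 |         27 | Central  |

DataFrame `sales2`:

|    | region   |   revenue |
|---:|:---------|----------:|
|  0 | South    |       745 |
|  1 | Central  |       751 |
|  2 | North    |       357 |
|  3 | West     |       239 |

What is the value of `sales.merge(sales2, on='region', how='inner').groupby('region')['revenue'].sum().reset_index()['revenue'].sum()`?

4510

merge on 'region' (how='inner') → 10 rows:
   units  discount   region  revenue
0     38        28     West      239
1     46        22    North      357
2     51        12  Central      751
3     74        10    South      745
4      8        21    North      357
5     60        20    North      357
6     59        10    North      357
7     39         6    North      357
8     42        30     West      239
9     72        27  Central      751
group by region, sum of revenue:
region
Central    1502
North      1785
South       745
West        478
Name: revenue, dtype: int64
reset_index():
    region  revenue
0  Central     1502
1    North     1785
2    South      745
3     West      478
Then the sum of column 'revenue': 4510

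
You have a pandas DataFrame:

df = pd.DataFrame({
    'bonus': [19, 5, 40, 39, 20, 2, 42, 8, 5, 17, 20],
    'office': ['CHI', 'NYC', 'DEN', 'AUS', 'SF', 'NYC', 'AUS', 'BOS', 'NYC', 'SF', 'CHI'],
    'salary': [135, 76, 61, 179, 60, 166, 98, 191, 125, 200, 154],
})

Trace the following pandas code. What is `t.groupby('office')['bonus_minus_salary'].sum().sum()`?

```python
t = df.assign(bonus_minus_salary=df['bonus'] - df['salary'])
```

-1228

add column bonus_minus_salary = df['bonus'] - df['salary']:
    bonus office  salary  bonus_minus_salary
0      19    CHI     135                -116
1       5    NYC      76                 -71
2      40    DEN      61                 -21
3      39    AUS     179                -140
4      20     SF      60                 -40
5       2    NYC     166                -164
6      42    AUS      98                 -56
7       8    BOS     191                -183
8       5    NYC     125                -120
9      17     SF     200                -183
10     20    CHI     154                -134
group by office, sum of bonus_minus_salary:
office
AUS   -196
BOS   -183
CHI   -250
DEN    -21
NYC   -355
SF    -223
Name: bonus_minus_salary, dtype: int64
The sum of the resulting series is -1228.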